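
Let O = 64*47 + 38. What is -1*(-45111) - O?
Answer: 42065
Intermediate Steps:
O = 3046 (O = 3008 + 38 = 3046)
-1*(-45111) - O = -1*(-45111) - 1*3046 = 45111 - 3046 = 42065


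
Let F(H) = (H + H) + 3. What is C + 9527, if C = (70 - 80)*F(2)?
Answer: 9457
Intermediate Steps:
F(H) = 3 + 2*H (F(H) = 2*H + 3 = 3 + 2*H)
C = -70 (C = (70 - 80)*(3 + 2*2) = -10*(3 + 4) = -10*7 = -70)
C + 9527 = -70 + 9527 = 9457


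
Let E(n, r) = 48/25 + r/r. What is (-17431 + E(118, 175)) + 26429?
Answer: 225023/25 ≈ 9000.9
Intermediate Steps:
E(n, r) = 73/25 (E(n, r) = 48*(1/25) + 1 = 48/25 + 1 = 73/25)
(-17431 + E(118, 175)) + 26429 = (-17431 + 73/25) + 26429 = -435702/25 + 26429 = 225023/25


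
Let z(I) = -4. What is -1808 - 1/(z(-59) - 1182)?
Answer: -2144287/1186 ≈ -1808.0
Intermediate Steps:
-1808 - 1/(z(-59) - 1182) = -1808 - 1/(-4 - 1182) = -1808 - 1/(-1186) = -1808 - 1*(-1/1186) = -1808 + 1/1186 = -2144287/1186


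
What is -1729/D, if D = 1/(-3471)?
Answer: 6001359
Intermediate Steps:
D = -1/3471 ≈ -0.00028810
-1729/D = -1729/(-1/3471) = -1729*(-3471) = 6001359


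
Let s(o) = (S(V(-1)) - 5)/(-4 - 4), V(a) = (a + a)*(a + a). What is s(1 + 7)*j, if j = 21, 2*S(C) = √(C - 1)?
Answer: 105/8 - 21*√3/16 ≈ 10.852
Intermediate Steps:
V(a) = 4*a² (V(a) = (2*a)*(2*a) = 4*a²)
S(C) = √(-1 + C)/2 (S(C) = √(C - 1)/2 = √(-1 + C)/2)
s(o) = 5/8 - √3/16 (s(o) = (√(-1 + 4*(-1)²)/2 - 5)/(-4 - 4) = (√(-1 + 4*1)/2 - 5)/(-8) = (√(-1 + 4)/2 - 5)*(-⅛) = (√3/2 - 5)*(-⅛) = (-5 + √3/2)*(-⅛) = 5/8 - √3/16)
s(1 + 7)*j = (5/8 - √3/16)*21 = 105/8 - 21*√3/16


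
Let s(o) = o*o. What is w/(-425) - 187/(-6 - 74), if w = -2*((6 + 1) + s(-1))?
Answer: 16151/6800 ≈ 2.3751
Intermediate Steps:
s(o) = o²
w = -16 (w = -2*((6 + 1) + (-1)²) = -2*(7 + 1) = -2*8 = -16)
w/(-425) - 187/(-6 - 74) = -16/(-425) - 187/(-6 - 74) = -16*(-1/425) - 187/(-80) = 16/425 - 187*(-1/80) = 16/425 + 187/80 = 16151/6800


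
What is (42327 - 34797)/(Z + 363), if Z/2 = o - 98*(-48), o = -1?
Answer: 7530/9769 ≈ 0.77081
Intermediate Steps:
Z = 9406 (Z = 2*(-1 - 98*(-48)) = 2*(-1 + 4704) = 2*4703 = 9406)
(42327 - 34797)/(Z + 363) = (42327 - 34797)/(9406 + 363) = 7530/9769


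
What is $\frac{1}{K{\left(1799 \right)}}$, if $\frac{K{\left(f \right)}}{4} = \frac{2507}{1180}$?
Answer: $\frac{295}{2507} \approx 0.11767$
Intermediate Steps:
$K{\left(f \right)} = \frac{2507}{295}$ ($K{\left(f \right)} = 4 \cdot \frac{2507}{1180} = \frac{2507}{295}$)
$\frac{1}{K{\left(1799 \right)}} = \frac{1}{\frac{2507}{295}} = \frac{295}{2507}$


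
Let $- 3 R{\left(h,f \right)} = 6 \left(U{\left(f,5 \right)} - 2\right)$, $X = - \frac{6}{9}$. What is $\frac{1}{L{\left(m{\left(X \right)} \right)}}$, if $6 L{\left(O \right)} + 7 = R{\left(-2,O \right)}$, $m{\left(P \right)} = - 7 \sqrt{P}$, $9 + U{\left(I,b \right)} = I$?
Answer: $\frac{270}{1067} - \frac{84 i \sqrt{6}}{1067} \approx 0.25305 - 0.19284 i$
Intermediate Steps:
$U{\left(I,b \right)} = -9 + I$
$X = - \frac{2}{3}$ ($X = \left(-6\right) \frac{1}{9} = - \frac{2}{3} \approx -0.66667$)
$R{\left(h,f \right)} = 22 - 2 f$ ($R{\left(h,f \right)} = - \frac{6 \left(\left(-9 + f\right) - 2\right)}{3} = - \frac{6 \left(-11 + f\right)}{3} = - \frac{-66 + 6 f}{3} = 22 - 2 f$)
$L{\left(O \right)} = \frac{5}{2} - \frac{O}{3}$ ($L{\left(O \right)} = - \frac{7}{6} + \frac{22 - 2 O}{6} = - \frac{7}{6} - \left(- \frac{11}{3} + \frac{O}{3}\right) = \frac{5}{2} - \frac{O}{3}$)
$\frac{1}{L{\left(m{\left(X \right)} \right)}} = \frac{1}{\frac{5}{2} - \frac{\left(-7\right) \sqrt{- \frac{2}{3}}}{3}} = \frac{1}{\frac{5}{2} - \frac{\left(-7\right) \frac{i \sqrt{6}}{3}}{3}} = \frac{1}{\frac{5}{2} - \frac{\left(- \frac{7}{3}\right) i \sqrt{6}}{3}} = \frac{1}{\frac{5}{2} + \frac{7 i \sqrt{6}}{9}}$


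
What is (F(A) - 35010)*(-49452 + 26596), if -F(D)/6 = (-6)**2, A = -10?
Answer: 805125456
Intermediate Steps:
F(D) = -216 (F(D) = -6*(-6)**2 = -6*36 = -216)
(F(A) - 35010)*(-49452 + 26596) = (-216 - 35010)*(-49452 + 26596) = -35226*(-22856) = 805125456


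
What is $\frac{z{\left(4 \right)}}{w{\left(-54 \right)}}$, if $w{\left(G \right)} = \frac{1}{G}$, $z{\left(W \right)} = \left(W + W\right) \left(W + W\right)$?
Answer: $-3456$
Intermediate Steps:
$z{\left(W \right)} = 4 W^{2}$ ($z{\left(W \right)} = 2 W 2 W = 4 W^{2}$)
$\frac{z{\left(4 \right)}}{w{\left(-54 \right)}} = \frac{4 \cdot 4^{2}}{\frac{1}{-54}} = \frac{4 \cdot 16}{- \frac{1}{54}} = 64 \left(-54\right) = -3456$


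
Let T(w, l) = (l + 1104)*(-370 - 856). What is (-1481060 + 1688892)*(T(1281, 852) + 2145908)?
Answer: -52404423136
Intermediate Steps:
T(w, l) = -1353504 - 1226*l (T(w, l) = (1104 + l)*(-1226) = -1353504 - 1226*l)
(-1481060 + 1688892)*(T(1281, 852) + 2145908) = (-1481060 + 1688892)*((-1353504 - 1226*852) + 2145908) = 207832*((-1353504 - 1044552) + 2145908) = 207832*(-2398056 + 2145908) = 207832*(-252148) = -52404423136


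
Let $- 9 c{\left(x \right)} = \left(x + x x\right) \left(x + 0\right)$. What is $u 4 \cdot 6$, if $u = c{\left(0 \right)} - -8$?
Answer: $192$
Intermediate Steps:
$c{\left(x \right)} = - \frac{x \left(x + x^{2}\right)}{9}$ ($c{\left(x \right)} = - \frac{\left(x + x x\right) \left(x + 0\right)}{9} = - \frac{\left(x + x^{2}\right) x}{9} = - \frac{x \left(x + x^{2}\right)}{9}$)
$u = 8$ ($u = \frac{0^{2} \left(-1 - 0\right)}{9} - -8 = \frac{1}{9} \cdot 0 \left(-1 + 0\right) + 8 = \frac{1}{9} \cdot 0 \left(-1\right) + 8 = 0 + 8 = 8$)
$u 4 \cdot 6 = 8 \cdot 4 \cdot 6 = 32 \cdot 6 = 192$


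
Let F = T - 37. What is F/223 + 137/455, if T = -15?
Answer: 6891/101465 ≈ 0.067915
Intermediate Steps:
F = -52 (F = -15 - 37 = -52)
F/223 + 137/455 = -52/223 + 137/455 = 6891/101465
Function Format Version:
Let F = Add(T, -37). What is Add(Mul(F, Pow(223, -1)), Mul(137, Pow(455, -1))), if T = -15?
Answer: Rational(6891, 101465) ≈ 0.067915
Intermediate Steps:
F = -52 (F = Add(-15, -37) = -52)
Add(Mul(F, Pow(223, -1)), Mul(137, Pow(455, -1))) = Add(Mul(-52, Pow(223, -1)), Mul(137, Pow(455, -1))) = Add(Mul(-52, Rational(1, 223)), Mul(137, Rational(1, 455))) = Add(Rational(-52, 223), Rational(137, 455)) = Rational(6891, 101465)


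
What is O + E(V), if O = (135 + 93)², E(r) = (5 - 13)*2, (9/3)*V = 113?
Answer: 51968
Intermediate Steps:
V = 113/3 (V = (⅓)*113 = 113/3 ≈ 37.667)
E(r) = -16 (E(r) = -8*2 = -16)
O = 51984 (O = 228² = 51984)
O + E(V) = 51984 - 16 = 51968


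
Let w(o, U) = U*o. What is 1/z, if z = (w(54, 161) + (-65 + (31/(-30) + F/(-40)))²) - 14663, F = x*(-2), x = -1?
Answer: -144/230687 ≈ -0.00062422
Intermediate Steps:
F = 2 (F = -1*(-2) = 2)
z = -230687/144 (z = (161*54 + (-65 + (31/(-30) + 2/(-40)))²) - 14663 = (8694 + (-65 + (31*(-1/30) + 2*(-1/40)))²) - 14663 = (8694 + (-65 + (-31/30 - 1/20))²) - 14663 = (8694 + (-65 - 13/12)²) - 14663 = (8694 + (-793/12)²) - 14663 = (8694 + 628849/144) - 14663 = 1880785/144 - 14663 = -230687/144 ≈ -1602.0)
1/z = 1/(-230687/144) = -144/230687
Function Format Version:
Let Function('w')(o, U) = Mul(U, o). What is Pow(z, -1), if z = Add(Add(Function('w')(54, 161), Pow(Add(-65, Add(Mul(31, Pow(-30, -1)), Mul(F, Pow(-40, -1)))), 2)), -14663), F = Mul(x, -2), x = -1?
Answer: Rational(-144, 230687) ≈ -0.00062422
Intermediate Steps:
F = 2 (F = Mul(-1, -2) = 2)
z = Rational(-230687, 144) (z = Add(Add(Mul(161, 54), Pow(Add(-65, Add(Mul(31, Pow(-30, -1)), Mul(2, Pow(-40, -1)))), 2)), -14663) = Add(Add(8694, Pow(Add(-65, Add(Mul(31, Rational(-1, 30)), Mul(2, Rational(-1, 40)))), 2)), -14663) = Add(Add(8694, Pow(Add(-65, Add(Rational(-31, 30), Rational(-1, 20))), 2)), -14663) = Add(Add(8694, Pow(Add(-65, Rational(-13, 12)), 2)), -14663) = Add(Add(8694, Pow(Rational(-793, 12), 2)), -14663) = Add(Add(8694, Rational(628849, 144)), -14663) = Add(Rational(1880785, 144), -14663) = Rational(-230687, 144) ≈ -1602.0)
Pow(z, -1) = Pow(Rational(-230687, 144), -1) = Rational(-144, 230687)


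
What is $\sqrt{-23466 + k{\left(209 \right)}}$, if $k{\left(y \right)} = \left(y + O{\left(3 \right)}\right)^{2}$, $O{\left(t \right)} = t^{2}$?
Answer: $\sqrt{24058} \approx 155.11$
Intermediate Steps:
$k{\left(y \right)} = \left(9 + y\right)^{2}$ ($k{\left(y \right)} = \left(y + 3^{2}\right)^{2} = \left(y + 9\right)^{2} = \left(9 + y\right)^{2}$)
$\sqrt{-23466 + k{\left(209 \right)}} = \sqrt{-23466 + \left(9 + 209\right)^{2}} = \sqrt{-23466 + 218^{2}} = \sqrt{-23466 + 47524} = \sqrt{24058}$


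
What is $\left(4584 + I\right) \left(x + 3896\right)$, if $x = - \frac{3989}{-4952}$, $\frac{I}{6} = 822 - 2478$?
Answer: $- \frac{12909680289}{619} \approx -2.0856 \cdot 10^{7}$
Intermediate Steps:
$I = -9936$ ($I = 6 \left(822 - 2478\right) = 6 \left(-1656\right) = -9936$)
$x = \frac{3989}{4952}$ ($x = \left(-3989\right) \left(- \frac{1}{4952}\right) = \frac{3989}{4952} \approx 0.80553$)
$\left(4584 + I\right) \left(x + 3896\right) = \left(4584 - 9936\right) \left(\frac{3989}{4952} + 3896\right) = \left(-5352\right) \frac{19296981}{4952} = - \frac{12909680289}{619}$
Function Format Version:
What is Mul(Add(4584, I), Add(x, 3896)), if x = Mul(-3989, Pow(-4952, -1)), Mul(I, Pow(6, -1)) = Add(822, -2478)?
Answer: Rational(-12909680289, 619) ≈ -2.0856e+7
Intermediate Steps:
I = -9936 (I = Mul(6, Add(822, -2478)) = Mul(6, -1656) = -9936)
x = Rational(3989, 4952) (x = Mul(-3989, Rational(-1, 4952)) = Rational(3989, 4952) ≈ 0.80553)
Mul(Add(4584, I), Add(x, 3896)) = Mul(Add(4584, -9936), Add(Rational(3989, 4952), 3896)) = Mul(-5352, Rational(19296981, 4952)) = Rational(-12909680289, 619)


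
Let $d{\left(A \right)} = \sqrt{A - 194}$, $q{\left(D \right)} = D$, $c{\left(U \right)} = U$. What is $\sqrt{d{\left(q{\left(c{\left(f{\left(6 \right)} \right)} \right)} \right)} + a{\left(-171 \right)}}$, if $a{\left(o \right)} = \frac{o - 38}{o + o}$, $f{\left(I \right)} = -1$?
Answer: $\frac{\sqrt{22 + 36 i \sqrt{195}}}{6} \approx 2.7008 + 2.5852 i$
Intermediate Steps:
$d{\left(A \right)} = \sqrt{-194 + A}$
$a{\left(o \right)} = \frac{-38 + o}{2 o}$
$\sqrt{d{\left(q{\left(c{\left(f{\left(6 \right)} \right)} \right)} \right)} + a{\left(-171 \right)}} = \sqrt{\sqrt{-194 - 1} + \frac{-38 - 171}{2 \left(-171\right)}} = \sqrt{\sqrt{-195} + \frac{1}{2} \left(- \frac{1}{171}\right) \left(-209\right)} = \sqrt{i \sqrt{195} + \frac{11}{18}} = \sqrt{\frac{11}{18} + i \sqrt{195}}$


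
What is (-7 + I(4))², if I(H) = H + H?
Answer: 1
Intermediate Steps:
I(H) = 2*H
(-7 + I(4))² = (-7 + 2*4)² = (-7 + 8)² = 1² = 1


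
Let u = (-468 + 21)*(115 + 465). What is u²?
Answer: 67215747600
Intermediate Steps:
u = -259260 (u = -447*580 = -259260)
u² = (-259260)² = 67215747600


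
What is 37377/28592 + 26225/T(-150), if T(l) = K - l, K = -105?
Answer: 150301433/257328 ≈ 584.08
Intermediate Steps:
T(l) = -105 - l
37377/28592 + 26225/T(-150) = 37377/28592 + 26225/(-105 - 1*(-150)) = 37377*(1/28592) + 26225/(-105 + 150) = 37377/28592 + 26225/45 = 37377/28592 + 26225*(1/45) = 37377/28592 + 5245/9 = 150301433/257328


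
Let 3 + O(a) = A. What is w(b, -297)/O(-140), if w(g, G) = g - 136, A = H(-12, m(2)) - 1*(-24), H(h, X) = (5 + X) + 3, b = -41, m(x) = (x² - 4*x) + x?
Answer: -59/9 ≈ -6.5556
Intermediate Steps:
m(x) = x² - 3*x
H(h, X) = 8 + X
A = 30 (A = (8 + 2*(-3 + 2)) - 1*(-24) = (8 + 2*(-1)) + 24 = (8 - 2) + 24 = 6 + 24 = 30)
w(g, G) = -136 + g
O(a) = 27 (O(a) = -3 + 30 = 27)
w(b, -297)/O(-140) = (-136 - 41)/27 = -177*1/27 = -59/9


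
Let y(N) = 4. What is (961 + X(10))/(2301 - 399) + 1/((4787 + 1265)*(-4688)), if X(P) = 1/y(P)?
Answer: 13636183889/26981558976 ≈ 0.50539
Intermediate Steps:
X(P) = 1/4
(961 + X(10))/(2301 - 399) + 1/((4787 + 1265)*(-4688)) = (961 + 1/4)/(2301 - 399) + 1/((4787 + 1265)*(-4688)) = (3845/4)/1902 - 1/4688/6052 = (3845/4)*(1/1902) + (1/6052)*(-1/4688) = 3845/7608 - 1/28371776 = 13636183889/26981558976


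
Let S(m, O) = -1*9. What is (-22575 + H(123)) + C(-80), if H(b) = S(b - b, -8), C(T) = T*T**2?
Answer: -534584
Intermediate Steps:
S(m, O) = -9
C(T) = T**3
H(b) = -9
(-22575 + H(123)) + C(-80) = (-22575 - 9) + (-80)**3 = -22584 - 512000 = -534584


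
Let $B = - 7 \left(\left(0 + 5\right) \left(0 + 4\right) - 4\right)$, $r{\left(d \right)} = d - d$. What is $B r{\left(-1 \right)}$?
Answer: $0$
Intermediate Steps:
$r{\left(d \right)} = 0$
$B = -112$ ($B = - 7 \left(5 \cdot 4 - 4\right) = - 7 \left(20 - 4\right) = \left(-7\right) 16 = -112$)
$B r{\left(-1 \right)} = \left(-112\right) 0 = 0$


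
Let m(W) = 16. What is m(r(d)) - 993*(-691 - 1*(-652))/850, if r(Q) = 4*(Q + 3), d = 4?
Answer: 52327/850 ≈ 61.561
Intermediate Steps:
r(Q) = 12 + 4*Q (r(Q) = 4*(3 + Q) = 12 + 4*Q)
m(r(d)) - 993*(-691 - 1*(-652))/850 = 16 - 993*(-691 - 1*(-652))/850 = 16 - 993*(-691 + 652)/850 = 16 - (-38727)/850 = 16 - 993*(-39/850) = 16 + 38727/850 = 52327/850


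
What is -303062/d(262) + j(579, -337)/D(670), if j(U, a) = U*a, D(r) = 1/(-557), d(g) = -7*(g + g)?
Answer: 199325710705/1834 ≈ 1.0868e+8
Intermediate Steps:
d(g) = -14*g
D(r) = -1/557
-303062/d(262) + j(579, -337)/D(670) = -303062/((-14*262)) + (579*(-337))/(-1/557) = -303062/(-3668) - 195123*(-557) = -303062*(-1/3668) + 108683511 = 151531/1834 + 108683511 = 199325710705/1834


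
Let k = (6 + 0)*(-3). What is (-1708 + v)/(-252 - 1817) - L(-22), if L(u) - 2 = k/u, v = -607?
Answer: -38674/22759 ≈ -1.6993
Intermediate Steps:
k = -18 (k = 6*(-3) = -18)
L(u) = 2 - 18/u
(-1708 + v)/(-252 - 1817) - L(-22) = (-1708 - 607)/(-252 - 1817) - (2 - 18/(-22)) = -2315/(-2069) - (2 - 18*(-1/22)) = -2315*(-1/2069) - (2 + 9/11) = 2315/2069 - 1*31/11 = 2315/2069 - 31/11 = -38674/22759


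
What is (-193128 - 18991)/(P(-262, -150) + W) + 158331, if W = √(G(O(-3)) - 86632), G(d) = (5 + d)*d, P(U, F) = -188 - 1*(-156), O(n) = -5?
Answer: 1735681243/10957 + 1484833*I*√442/43828 ≈ 1.5841e+5 + 712.26*I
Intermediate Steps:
P(U, F) = -32 (P(U, F) = -188 + 156 = -32)
G(d) = d*(5 + d)
W = 14*I*√442 (W = √(-5*(5 - 5) - 86632) = √(-5*0 - 86632) = √(0 - 86632) = √(-86632) = 14*I*√442 ≈ 294.33*I)
(-193128 - 18991)/(P(-262, -150) + W) + 158331 = (-193128 - 18991)/(-32 + 14*I*√442) + 158331 = -212119/(-32 + 14*I*√442) + 158331 = 158331 - 212119/(-32 + 14*I*√442)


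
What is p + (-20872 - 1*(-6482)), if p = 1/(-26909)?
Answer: -387220511/26909 ≈ -14390.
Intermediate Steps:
p = -1/26909 ≈ -3.7162e-5
p + (-20872 - 1*(-6482)) = -1/26909 + (-20872 - 1*(-6482)) = -1/26909 + (-20872 + 6482) = -1/26909 - 14390 = -387220511/26909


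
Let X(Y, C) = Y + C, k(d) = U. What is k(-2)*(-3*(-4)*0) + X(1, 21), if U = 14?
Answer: 22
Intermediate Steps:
k(d) = 14
X(Y, C) = C + Y
k(-2)*(-3*(-4)*0) + X(1, 21) = 14*(-3*(-4)*0) + (21 + 1) = 14*(12*0) + 22 = 14*0 + 22 = 0 + 22 = 22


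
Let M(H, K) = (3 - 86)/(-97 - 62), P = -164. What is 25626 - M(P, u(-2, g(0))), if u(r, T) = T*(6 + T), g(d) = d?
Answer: 4074451/159 ≈ 25625.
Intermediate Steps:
M(H, K) = 83/159 (M(H, K) = -83/(-159) = -83*(-1/159) = 83/159)
25626 - M(P, u(-2, g(0))) = 25626 - 1*83/159 = 25626 - 83/159 = 4074451/159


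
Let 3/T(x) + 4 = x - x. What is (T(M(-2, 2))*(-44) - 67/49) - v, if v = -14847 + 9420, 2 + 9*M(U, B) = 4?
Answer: 267473/49 ≈ 5458.6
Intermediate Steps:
M(U, B) = 2/9 (M(U, B) = -2/9 + (⅑)*4 = -2/9 + 4/9 = 2/9)
T(x) = -¾ (T(x) = 3/(-4 + (x - x)) = 3/(-4 + 0) = 3/(-4) = 3*(-¼) = -¾)
v = -5427
(T(M(-2, 2))*(-44) - 67/49) - v = (-¾*(-44) - 67/49) - 1*(-5427) = (33 - 67*1/49) + 5427 = (33 - 67/49) + 5427 = 1550/49 + 5427 = 267473/49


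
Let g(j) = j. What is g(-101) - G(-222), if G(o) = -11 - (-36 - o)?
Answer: 96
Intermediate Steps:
G(o) = 25 + o (G(o) = -11 + (36 + o) = 25 + o)
g(-101) - G(-222) = -101 - (25 - 222) = -101 - 1*(-197) = -101 + 197 = 96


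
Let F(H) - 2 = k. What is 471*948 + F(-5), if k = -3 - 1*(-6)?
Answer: 446513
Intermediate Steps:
k = 3 (k = -3 + 6 = 3)
F(H) = 5 (F(H) = 2 + 3 = 5)
471*948 + F(-5) = 471*948 + 5 = 446508 + 5 = 446513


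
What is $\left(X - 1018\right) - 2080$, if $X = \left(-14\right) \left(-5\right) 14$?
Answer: $-2118$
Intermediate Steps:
$X = 980$ ($X = 70 \cdot 14 = 980$)
$\left(X - 1018\right) - 2080 = \left(980 - 1018\right) - 2080 = -38 - 2080 = -2118$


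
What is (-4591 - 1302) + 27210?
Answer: 21317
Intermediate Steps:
(-4591 - 1302) + 27210 = -5893 + 27210 = 21317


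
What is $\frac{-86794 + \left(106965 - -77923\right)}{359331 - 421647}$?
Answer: $- \frac{16349}{10386} \approx -1.5741$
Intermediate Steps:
$\frac{-86794 + \left(106965 - -77923\right)}{359331 - 421647} = \frac{-86794 + \left(106965 + 77923\right)}{-62316} = \left(-86794 + 184888\right) \left(- \frac{1}{62316}\right) = 98094 \left(- \frac{1}{62316}\right) = - \frac{16349}{10386}$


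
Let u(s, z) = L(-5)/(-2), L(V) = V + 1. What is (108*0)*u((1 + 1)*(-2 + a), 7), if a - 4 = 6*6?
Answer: 0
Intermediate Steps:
a = 40 (a = 4 + 6*6 = 4 + 36 = 40)
L(V) = 1 + V
u(s, z) = 2 (u(s, z) = (1 - 5)/(-2) = -4*(-½) = 2)
(108*0)*u((1 + 1)*(-2 + a), 7) = (108*0)*2 = 0*2 = 0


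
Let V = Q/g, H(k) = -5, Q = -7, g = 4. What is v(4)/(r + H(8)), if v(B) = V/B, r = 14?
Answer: -7/144 ≈ -0.048611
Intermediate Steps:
V = -7/4 ≈ -1.7500
v(B) = -7/(4*B)
v(4)/(r + H(8)) = (-7/4/4)/(14 - 5) = -7/4*¼/9 = -7/16*⅑ = -7/144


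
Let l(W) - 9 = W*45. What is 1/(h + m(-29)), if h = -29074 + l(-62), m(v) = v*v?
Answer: -1/31014 ≈ -3.2243e-5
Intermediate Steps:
l(W) = 9 + 45*W (l(W) = 9 + W*45 = 9 + 45*W)
m(v) = v²
h = -31855 (h = -29074 + (9 + 45*(-62)) = -29074 + (9 - 2790) = -29074 - 2781 = -31855)
1/(h + m(-29)) = 1/(-31855 + (-29)²) = 1/(-31855 + 841) = 1/(-31014) = -1/31014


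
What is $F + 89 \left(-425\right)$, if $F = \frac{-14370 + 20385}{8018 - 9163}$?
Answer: $- \frac{8663128}{229} \approx -37830.0$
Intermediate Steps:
$F = - \frac{1203}{229}$ ($F = \frac{6015}{-1145} = 6015 \left(- \frac{1}{1145}\right) = - \frac{1203}{229} \approx -5.2533$)
$F + 89 \left(-425\right) = - \frac{1203}{229} + 89 \left(-425\right) = - \frac{1203}{229} - 37825 = - \frac{8663128}{229}$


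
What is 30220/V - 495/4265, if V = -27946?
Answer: -14272157/11918969 ≈ -1.1974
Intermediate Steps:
30220/V - 495/4265 = 30220/(-27946) - 495/4265 = 30220*(-1/27946) - 495*1/4265 = -15110/13973 - 99/853 = -14272157/11918969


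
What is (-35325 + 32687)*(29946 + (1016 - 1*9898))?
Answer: -55566832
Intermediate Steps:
(-35325 + 32687)*(29946 + (1016 - 1*9898)) = -2638*(29946 + (1016 - 9898)) = -2638*(29946 - 8882) = -2638*21064 = -55566832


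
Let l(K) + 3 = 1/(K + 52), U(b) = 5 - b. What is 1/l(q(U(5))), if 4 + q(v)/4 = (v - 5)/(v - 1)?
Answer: -56/167 ≈ -0.33533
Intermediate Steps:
q(v) = -16 + 4*(-5 + v)/(-1 + v) (q(v) = -16 + 4*((v - 5)/(v - 1)) = -16 + 4*((-5 + v)/(-1 + v)) = -16 + 4*(-5 + v)/(-1 + v))
l(K) = -3 + 1/(52 + K) (l(K) = -3 + 1/(K + 52) = -3 + 1/(52 + K))
1/l(q(U(5))) = 1/((-155 - 12*(-1 - 3*(5 - 1*5))/(-1 + (5 - 1*5)))/(52 + 4*(-1 - 3*(5 - 1*5))/(-1 + (5 - 1*5)))) = 1/((-155 - 12*(-1 - 3*(5 - 5))/(-1 + (5 - 5)))/(52 + 4*(-1 - 3*(5 - 5))/(-1 + (5 - 5)))) = 1/((-155 - 12*(-1 - 3*0)/(-1 + 0))/(52 + 4*(-1 - 3*0)/(-1 + 0))) = 1/((-155 - 12*(-1 + 0)/(-1))/(52 + 4*(-1 + 0)/(-1))) = 1/((-155 - 12*(-1)*(-1))/(52 + 4*(-1)*(-1))) = 1/((-155 - 3*4)/(52 + 4)) = 1/((-155 - 12)/56) = 1/((1/56)*(-167)) = 1/(-167/56) = -56/167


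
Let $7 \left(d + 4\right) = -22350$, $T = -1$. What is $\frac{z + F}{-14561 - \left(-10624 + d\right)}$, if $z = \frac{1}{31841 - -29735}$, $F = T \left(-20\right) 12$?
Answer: $- \frac{103447687}{319025256} \approx -0.32426$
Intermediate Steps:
$d = - \frac{22378}{7}$ ($d = -4 + \frac{1}{7} \left(-22350\right) = -4 - \frac{22350}{7} = - \frac{22378}{7} \approx -3196.9$)
$F = 240$ ($F = \left(-1\right) \left(-20\right) 12 = 20 \cdot 12 = 240$)
$z = \frac{1}{61576}$ ($z = \frac{1}{31841 + 29735} = \frac{1}{61576} \approx 1.624 \cdot 10^{-5}$)
$\frac{z + F}{-14561 - \left(-10624 + d\right)} = \frac{\frac{1}{61576} + 240}{-14561 + \left(10624 - - \frac{22378}{7}\right)} = \frac{14778241}{61576 \left(-14561 + \left(10624 + \frac{22378}{7}\right)\right)} = \frac{14778241}{61576 \left(-14561 + \frac{96746}{7}\right)} = \frac{14778241}{61576 \left(- \frac{5181}{7}\right)} = \frac{14778241}{61576} \left(- \frac{7}{5181}\right) = - \frac{103447687}{319025256}$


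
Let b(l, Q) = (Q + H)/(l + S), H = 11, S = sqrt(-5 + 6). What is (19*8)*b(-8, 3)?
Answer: -304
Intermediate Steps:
S = 1 (S = sqrt(1) = 1)
b(l, Q) = (11 + Q)/(1 + l) (b(l, Q) = (Q + 11)/(l + 1) = (11 + Q)/(1 + l))
(19*8)*b(-8, 3) = (19*8)*((11 + 3)/(1 - 8)) = 152*(14/(-7)) = 152*(-1/7*14) = 152*(-2) = -304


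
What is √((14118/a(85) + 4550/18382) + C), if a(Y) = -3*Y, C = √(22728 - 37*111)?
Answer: √(-4062258885 + 221106675*√2069)/8585 ≈ 9.0190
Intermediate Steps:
C = 3*√2069 (C = √(22728 - 4107) = √18621 = 3*√2069 ≈ 136.46)
√((14118/a(85) + 4550/18382) + C) = √((14118/((-3*85)) + 4550/18382) + 3*√2069) = √((14118/(-255) + 4550*(1/18382)) + 3*√2069) = √((14118*(-1/255) + 25/101) + 3*√2069) = √((-4706/85 + 25/101) + 3*√2069) = √(-473181/8585 + 3*√2069)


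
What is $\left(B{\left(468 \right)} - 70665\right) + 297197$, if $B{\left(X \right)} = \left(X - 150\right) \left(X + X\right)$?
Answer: $524180$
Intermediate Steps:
$B{\left(X \right)} = 2 X \left(-150 + X\right)$ ($B{\left(X \right)} = \left(-150 + X\right) 2 X = 2 X \left(-150 + X\right)$)
$\left(B{\left(468 \right)} - 70665\right) + 297197 = \left(2 \cdot 468 \left(-150 + 468\right) - 70665\right) + 297197 = \left(2 \cdot 468 \cdot 318 - 70665\right) + 297197 = \left(297648 - 70665\right) + 297197 = 226983 + 297197 = 524180$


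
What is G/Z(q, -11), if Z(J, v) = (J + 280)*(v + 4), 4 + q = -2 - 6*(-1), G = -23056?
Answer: 2882/245 ≈ 11.763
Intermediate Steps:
q = 0 (q = -4 + (-2 - 6*(-1)) = -4 + (-2 + 6) = -4 + 4 = 0)
Z(J, v) = (4 + v)*(280 + J) (Z(J, v) = (280 + J)*(4 + v) = (4 + v)*(280 + J))
G/Z(q, -11) = -23056/(1120 + 4*0 + 280*(-11) + 0*(-11)) = -23056/(1120 + 0 - 3080 + 0) = -23056/(-1960) = -23056*(-1/1960) = 2882/245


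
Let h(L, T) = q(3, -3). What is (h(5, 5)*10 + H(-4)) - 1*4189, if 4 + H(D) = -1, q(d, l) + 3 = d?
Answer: -4194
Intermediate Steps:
q(d, l) = -3 + d
h(L, T) = 0 (h(L, T) = -3 + 3 = 0)
H(D) = -5 (H(D) = -4 - 1 = -5)
(h(5, 5)*10 + H(-4)) - 1*4189 = (0*10 - 5) - 1*4189 = (0 - 5) - 4189 = -5 - 4189 = -4194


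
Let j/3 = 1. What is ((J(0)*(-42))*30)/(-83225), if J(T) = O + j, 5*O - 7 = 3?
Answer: 252/3329 ≈ 0.075698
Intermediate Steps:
j = 3 (j = 3*1 = 3)
O = 2 (O = 7/5 + (1/5)*3 = 7/5 + 3/5 = 2)
J(T) = 5 (J(T) = 2 + 3 = 5)
((J(0)*(-42))*30)/(-83225) = ((5*(-42))*30)/(-83225) = -210*30*(-1/83225) = -6300*(-1/83225) = 252/3329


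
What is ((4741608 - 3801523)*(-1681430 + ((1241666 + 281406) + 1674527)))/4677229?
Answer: 1425327734365/4677229 ≈ 3.0474e+5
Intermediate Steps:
((4741608 - 3801523)*(-1681430 + ((1241666 + 281406) + 1674527)))/4677229 = (940085*(-1681430 + (1523072 + 1674527)))*(1/4677229) = (940085*(-1681430 + 3197599))*(1/4677229) = (940085*1516169)*(1/4677229) = 1425327734365*(1/4677229) = 1425327734365/4677229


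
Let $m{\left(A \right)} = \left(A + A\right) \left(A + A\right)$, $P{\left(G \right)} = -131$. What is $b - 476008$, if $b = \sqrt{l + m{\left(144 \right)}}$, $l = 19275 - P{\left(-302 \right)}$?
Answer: $-476008 + 5 \sqrt{4094} \approx -4.7569 \cdot 10^{5}$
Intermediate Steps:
$m{\left(A \right)} = 4 A^{2}$ ($m{\left(A \right)} = 2 A 2 A = 4 A^{2}$)
$l = 19406$ ($l = 19275 - -131 = 19275 + 131 = 19406$)
$b = 5 \sqrt{4094}$ ($b = \sqrt{19406 + 4 \cdot 144^{2}} = \sqrt{19406 + 4 \cdot 20736} = \sqrt{19406 + 82944} = \sqrt{102350} = 5 \sqrt{4094} \approx 319.92$)
$b - 476008 = 5 \sqrt{4094} - 476008 = -476008 + 5 \sqrt{4094}$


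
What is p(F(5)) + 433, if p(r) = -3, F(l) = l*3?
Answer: 430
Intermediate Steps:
F(l) = 3*l
p(F(5)) + 433 = -3 + 433 = 430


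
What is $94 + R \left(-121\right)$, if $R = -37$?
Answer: $4571$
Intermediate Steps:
$94 + R \left(-121\right) = 94 - -4477 = 94 + 4477 = 4571$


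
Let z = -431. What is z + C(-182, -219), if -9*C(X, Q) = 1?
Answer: -3880/9 ≈ -431.11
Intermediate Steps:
C(X, Q) = -⅑ (C(X, Q) = -⅑*1 = -⅑)
z + C(-182, -219) = -431 - ⅑ = -3880/9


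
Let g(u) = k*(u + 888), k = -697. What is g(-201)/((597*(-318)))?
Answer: 159613/63282 ≈ 2.5223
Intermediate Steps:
g(u) = -618936 - 697*u (g(u) = -697*(u + 888) = -697*(888 + u) = -618936 - 697*u)
g(-201)/((597*(-318))) = (-618936 - 697*(-201))/((597*(-318))) = (-618936 + 140097)/(-189846) = -478839*(-1/189846) = 159613/63282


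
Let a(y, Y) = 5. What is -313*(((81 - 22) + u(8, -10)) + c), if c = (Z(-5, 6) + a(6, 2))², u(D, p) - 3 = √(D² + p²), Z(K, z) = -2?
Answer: -22223 - 626*√41 ≈ -26231.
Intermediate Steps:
u(D, p) = 3 + √(D² + p²)
c = 9 (c = (-2 + 5)² = 3² = 9)
-313*(((81 - 22) + u(8, -10)) + c) = -313*(((81 - 22) + (3 + √(8² + (-10)²))) + 9) = -313*((59 + (3 + √(64 + 100))) + 9) = -313*((59 + (3 + √164)) + 9) = -313*((59 + (3 + 2*√41)) + 9) = -313*((62 + 2*√41) + 9) = -313*(71 + 2*√41) = -22223 - 626*√41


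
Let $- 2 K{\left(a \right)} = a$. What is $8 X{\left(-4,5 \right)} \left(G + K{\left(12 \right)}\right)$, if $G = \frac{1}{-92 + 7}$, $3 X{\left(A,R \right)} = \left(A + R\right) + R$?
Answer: $- \frac{8176}{85} \approx -96.188$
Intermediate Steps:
$K{\left(a \right)} = - \frac{a}{2}$
$X{\left(A,R \right)} = \frac{A}{3} + \frac{2 R}{3}$ ($X{\left(A,R \right)} = \frac{\left(A + R\right) + R}{3} = \frac{A + 2 R}{3} = \frac{A}{3} + \frac{2 R}{3}$)
$G = - \frac{1}{85}$ ($G = \frac{1}{-85} = - \frac{1}{85} \approx -0.011765$)
$8 X{\left(-4,5 \right)} \left(G + K{\left(12 \right)}\right) = 8 \left(\frac{1}{3} \left(-4\right) + \frac{2}{3} \cdot 5\right) \left(- \frac{1}{85} - 6\right) = 8 \left(- \frac{4}{3} + \frac{10}{3}\right) \left(- \frac{1}{85} - 6\right) = 8 \cdot 2 \left(- \frac{511}{85}\right) = 16 \left(- \frac{511}{85}\right) = - \frac{8176}{85}$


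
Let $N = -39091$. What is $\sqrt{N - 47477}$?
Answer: $2 i \sqrt{21642} \approx 294.22 i$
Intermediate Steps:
$\sqrt{N - 47477} = \sqrt{-39091 - 47477} = \sqrt{-86568} = 2 i \sqrt{21642}$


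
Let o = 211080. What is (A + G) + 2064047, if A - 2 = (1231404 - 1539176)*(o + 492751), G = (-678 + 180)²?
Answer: -216617162479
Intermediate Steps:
G = 248004 (G = (-498)² = 248004)
A = -216619474530 (A = 2 + (1231404 - 1539176)*(211080 + 492751) = 2 - 307772*703831 = 2 - 216619474532 = -216619474530)
(A + G) + 2064047 = (-216619474530 + 248004) + 2064047 = -216619226526 + 2064047 = -216617162479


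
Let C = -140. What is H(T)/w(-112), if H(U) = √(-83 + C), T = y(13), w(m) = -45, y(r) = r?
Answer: -I*√223/45 ≈ -0.33185*I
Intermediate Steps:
T = 13
H(U) = I*√223 (H(U) = √(-83 - 140) = √(-223) = I*√223)
H(T)/w(-112) = (I*√223)/(-45) = (I*√223)*(-1/45) = -I*√223/45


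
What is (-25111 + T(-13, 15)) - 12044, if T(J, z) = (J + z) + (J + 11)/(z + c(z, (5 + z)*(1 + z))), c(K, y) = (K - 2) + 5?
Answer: -1226051/33 ≈ -37153.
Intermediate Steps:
c(K, y) = 3 + K (c(K, y) = (-2 + K) + 5 = 3 + K)
T(J, z) = J + z + (11 + J)/(3 + 2*z) (T(J, z) = (J + z) + (J + 11)/(z + (3 + z)) = (J + z) + (11 + J)/(3 + 2*z) = J + z + (11 + J)/(3 + 2*z))
(-25111 + T(-13, 15)) - 12044 = (-25111 + (11 + 2*15² + 3*15 + 4*(-13) + 2*(-13)*15)/(3 + 2*15)) - 12044 = (-25111 + (11 + 2*225 + 45 - 52 - 390)/(3 + 30)) - 12044 = (-25111 + (11 + 450 + 45 - 52 - 390)/33) - 12044 = (-25111 + (1/33)*64) - 12044 = (-25111 + 64/33) - 12044 = -828599/33 - 12044 = -1226051/33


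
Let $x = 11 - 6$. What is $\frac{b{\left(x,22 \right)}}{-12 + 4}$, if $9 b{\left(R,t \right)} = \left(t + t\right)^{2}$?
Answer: $- \frac{242}{9} \approx -26.889$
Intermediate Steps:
$x = 5$
$b{\left(R,t \right)} = \frac{4 t^{2}}{9}$ ($b{\left(R,t \right)} = \frac{\left(t + t\right)^{2}}{9} = \frac{\left(2 t\right)^{2}}{9} = \frac{4 t^{2}}{9}$)
$\frac{b{\left(x,22 \right)}}{-12 + 4} = \frac{\frac{4}{9} \cdot 22^{2}}{-12 + 4} = \frac{\frac{4}{9} \cdot 484}{-8} = \left(- \frac{1}{8}\right) \frac{1936}{9} = - \frac{242}{9}$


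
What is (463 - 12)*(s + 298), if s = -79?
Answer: 98769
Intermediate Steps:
(463 - 12)*(s + 298) = (463 - 12)*(-79 + 298) = 451*219 = 98769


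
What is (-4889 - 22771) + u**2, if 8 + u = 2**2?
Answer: -27644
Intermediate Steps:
u = -4 (u = -8 + 2**2 = -8 + 4 = -4)
(-4889 - 22771) + u**2 = (-4889 - 22771) + (-4)**2 = -27660 + 16 = -27644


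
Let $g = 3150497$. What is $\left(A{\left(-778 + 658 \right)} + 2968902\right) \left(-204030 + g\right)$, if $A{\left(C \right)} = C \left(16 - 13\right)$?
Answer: $8746711041114$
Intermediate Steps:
$A{\left(C \right)} = 3 C$ ($A{\left(C \right)} = C 3 = 3 C$)
$\left(A{\left(-778 + 658 \right)} + 2968902\right) \left(-204030 + g\right) = \left(3 \left(-778 + 658\right) + 2968902\right) \left(-204030 + 3150497\right) = \left(3 \left(-120\right) + 2968902\right) 2946467 = \left(-360 + 2968902\right) 2946467 = 2968542 \cdot 2946467 = 8746711041114$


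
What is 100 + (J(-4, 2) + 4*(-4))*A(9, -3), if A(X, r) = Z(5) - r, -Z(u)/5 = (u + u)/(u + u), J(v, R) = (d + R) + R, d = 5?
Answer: 114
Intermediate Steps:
J(v, R) = 5 + 2*R (J(v, R) = (5 + R) + R = 5 + 2*R)
Z(u) = -5 (Z(u) = -5*(u + u)/(u + u) = -5*2*u/(2*u) = -5*2*u*1/(2*u) = -5*1 = -5)
A(X, r) = -5 - r
100 + (J(-4, 2) + 4*(-4))*A(9, -3) = 100 + ((5 + 2*2) + 4*(-4))*(-5 - 1*(-3)) = 100 + ((5 + 4) - 16)*(-5 + 3) = 100 + (9 - 16)*(-2) = 100 - 7*(-2) = 100 + 14 = 114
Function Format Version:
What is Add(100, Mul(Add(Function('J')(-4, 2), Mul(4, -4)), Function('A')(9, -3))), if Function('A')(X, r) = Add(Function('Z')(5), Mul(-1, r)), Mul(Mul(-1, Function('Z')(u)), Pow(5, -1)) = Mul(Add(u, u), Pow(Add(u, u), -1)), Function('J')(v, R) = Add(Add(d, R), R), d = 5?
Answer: 114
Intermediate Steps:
Function('J')(v, R) = Add(5, Mul(2, R)) (Function('J')(v, R) = Add(Add(5, R), R) = Add(5, Mul(2, R)))
Function('Z')(u) = -5 (Function('Z')(u) = Mul(-5, Mul(Add(u, u), Pow(Add(u, u), -1))) = Mul(-5, Mul(Mul(2, u), Pow(Mul(2, u), -1))) = Mul(-5, Mul(Mul(2, u), Mul(Rational(1, 2), Pow(u, -1)))) = Mul(-5, 1) = -5)
Function('A')(X, r) = Add(-5, Mul(-1, r))
Add(100, Mul(Add(Function('J')(-4, 2), Mul(4, -4)), Function('A')(9, -3))) = Add(100, Mul(Add(Add(5, Mul(2, 2)), Mul(4, -4)), Add(-5, Mul(-1, -3)))) = Add(100, Mul(Add(Add(5, 4), -16), Add(-5, 3))) = Add(100, Mul(Add(9, -16), -2)) = Add(100, Mul(-7, -2)) = Add(100, 14) = 114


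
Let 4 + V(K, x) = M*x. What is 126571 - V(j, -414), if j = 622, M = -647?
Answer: -141283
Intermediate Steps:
V(K, x) = -4 - 647*x
126571 - V(j, -414) = 126571 - (-4 - 647*(-414)) = 126571 - (-4 + 267858) = 126571 - 1*267854 = 126571 - 267854 = -141283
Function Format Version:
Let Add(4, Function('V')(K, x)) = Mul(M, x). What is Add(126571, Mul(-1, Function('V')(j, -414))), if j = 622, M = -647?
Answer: -141283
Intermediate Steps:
Function('V')(K, x) = Add(-4, Mul(-647, x))
Add(126571, Mul(-1, Function('V')(j, -414))) = Add(126571, Mul(-1, Add(-4, Mul(-647, -414)))) = Add(126571, Mul(-1, Add(-4, 267858))) = Add(126571, Mul(-1, 267854)) = Add(126571, -267854) = -141283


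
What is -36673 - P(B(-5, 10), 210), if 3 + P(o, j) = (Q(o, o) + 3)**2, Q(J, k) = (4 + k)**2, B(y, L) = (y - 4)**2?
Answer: -52280654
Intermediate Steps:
B(y, L) = (-4 + y)**2
P(o, j) = -3 + (3 + (4 + o)**2)**2 (P(o, j) = -3 + ((4 + o)**2 + 3)**2 = -3 + (3 + (4 + o)**2)**2)
-36673 - P(B(-5, 10), 210) = -36673 - (-3 + (3 + (4 + (-4 - 5)**2)**2)**2) = -36673 - (-3 + (3 + (4 + (-9)**2)**2)**2) = -36673 - (-3 + (3 + (4 + 81)**2)**2) = -36673 - (-3 + (3 + 85**2)**2) = -36673 - (-3 + (3 + 7225)**2) = -36673 - (-3 + 7228**2) = -36673 - (-3 + 52243984) = -36673 - 1*52243981 = -36673 - 52243981 = -52280654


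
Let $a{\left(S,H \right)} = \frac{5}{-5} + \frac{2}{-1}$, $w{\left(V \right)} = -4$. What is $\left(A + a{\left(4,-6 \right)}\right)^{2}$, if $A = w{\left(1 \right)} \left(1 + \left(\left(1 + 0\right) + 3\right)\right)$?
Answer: $529$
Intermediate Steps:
$a{\left(S,H \right)} = -3$ ($a{\left(S,H \right)} = 5 \left(- \frac{1}{5}\right) + 2 \left(-1\right) = -1 - 2 = -3$)
$A = -20$ ($A = - 4 \left(1 + \left(\left(1 + 0\right) + 3\right)\right) = - 4 \left(1 + \left(1 + 3\right)\right) = - 4 \left(1 + 4\right) = \left(-4\right) 5 = -20$)
$\left(A + a{\left(4,-6 \right)}\right)^{2} = \left(-20 - 3\right)^{2} = \left(-23\right)^{2} = 529$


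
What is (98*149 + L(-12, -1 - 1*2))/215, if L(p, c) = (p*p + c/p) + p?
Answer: 58937/860 ≈ 68.531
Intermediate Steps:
L(p, c) = p + p² + c/p (L(p, c) = (p² + c/p) + p = p + p² + c/p)
(98*149 + L(-12, -1 - 1*2))/215 = (98*149 + (-12 + (-12)² + (-1 - 1*2)/(-12)))/215 = (14602 + (-12 + 144 + (-1 - 2)*(-1/12)))*(1/215) = (14602 + (-12 + 144 - 3*(-1/12)))*(1/215) = (14602 + (-12 + 144 + ¼))*(1/215) = (14602 + 529/4)*(1/215) = (58937/4)*(1/215) = 58937/860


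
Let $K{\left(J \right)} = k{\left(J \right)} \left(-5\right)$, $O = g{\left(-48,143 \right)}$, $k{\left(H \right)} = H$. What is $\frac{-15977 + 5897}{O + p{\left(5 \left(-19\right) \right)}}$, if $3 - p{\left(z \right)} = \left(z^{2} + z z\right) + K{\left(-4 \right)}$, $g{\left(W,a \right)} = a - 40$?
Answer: $\frac{280}{499} \approx 0.56112$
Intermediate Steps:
$g{\left(W,a \right)} = -40 + a$
$O = 103$ ($O = -40 + 143 = 103$)
$K{\left(J \right)} = - 5 J$ ($K{\left(J \right)} = J \left(-5\right) = - 5 J$)
$p{\left(z \right)} = -17 - 2 z^{2}$ ($p{\left(z \right)} = 3 - \left(\left(z^{2} + z z\right) - -20\right) = 3 - \left(\left(z^{2} + z^{2}\right) + 20\right) = 3 - \left(2 z^{2} + 20\right) = 3 - \left(20 + 2 z^{2}\right) = -17 - 2 z^{2}$)
$\frac{-15977 + 5897}{O + p{\left(5 \left(-19\right) \right)}} = \frac{-15977 + 5897}{103 - \left(17 + 2 \left(5 \left(-19\right)\right)^{2}\right)} = - \frac{10080}{103 - \left(17 + 2 \left(-95\right)^{2}\right)} = - \frac{10080}{103 - 18067} = - \frac{10080}{-17964} = \left(-10080\right) \left(- \frac{1}{17964}\right) = \frac{280}{499}$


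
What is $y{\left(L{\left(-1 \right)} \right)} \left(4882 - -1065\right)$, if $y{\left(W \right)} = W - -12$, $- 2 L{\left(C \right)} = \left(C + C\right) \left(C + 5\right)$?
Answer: $95152$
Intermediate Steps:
$L{\left(C \right)} = - C \left(5 + C\right)$ ($L{\left(C \right)} = - \frac{\left(C + C\right) \left(C + 5\right)}{2} = - \frac{2 C \left(5 + C\right)}{2} = - C \left(5 + C\right)$)
$y{\left(W \right)} = 12 + W$ ($y{\left(W \right)} = W + 12 = 12 + W$)
$y{\left(L{\left(-1 \right)} \right)} \left(4882 - -1065\right) = \left(12 - - (5 - 1)\right) \left(4882 - -1065\right) = \left(12 - \left(-1\right) 4\right) \left(4882 + 1065\right) = \left(12 + 4\right) 5947 = 16 \cdot 5947 = 95152$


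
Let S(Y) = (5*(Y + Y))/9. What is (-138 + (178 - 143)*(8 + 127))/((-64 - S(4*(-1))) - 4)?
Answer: -3753/52 ≈ -72.173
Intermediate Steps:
S(Y) = 10*Y/9 (S(Y) = (5*(2*Y))*(⅑) = (10*Y)*(⅑) = 10*Y/9)
(-138 + (178 - 143)*(8 + 127))/((-64 - S(4*(-1))) - 4) = (-138 + (178 - 143)*(8 + 127))/((-64 - 10*4*(-1)/9) - 4) = (-138 + 35*135)/((-64 - 10*(-4)/9) - 4) = (-138 + 4725)/((-64 - 1*(-40/9)) - 4) = 4587/((-64 + 40/9) - 4) = 4587/(-536/9 - 4) = 4587/(-572/9) = 4587*(-9/572) = -3753/52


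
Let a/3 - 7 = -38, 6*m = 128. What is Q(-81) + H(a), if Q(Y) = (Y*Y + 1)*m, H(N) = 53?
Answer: 420127/3 ≈ 1.4004e+5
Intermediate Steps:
m = 64/3 (m = (⅙)*128 = 64/3 ≈ 21.333)
a = -93 (a = 21 + 3*(-38) = 21 - 114 = -93)
Q(Y) = 64/3 + 64*Y²/3 (Q(Y) = (Y*Y + 1)*(64/3) = (Y² + 1)*(64/3) = (1 + Y²)*(64/3) = 64/3 + 64*Y²/3)
Q(-81) + H(a) = (64/3 + (64/3)*(-81)²) + 53 = (64/3 + (64/3)*6561) + 53 = (64/3 + 139968) + 53 = 419968/3 + 53 = 420127/3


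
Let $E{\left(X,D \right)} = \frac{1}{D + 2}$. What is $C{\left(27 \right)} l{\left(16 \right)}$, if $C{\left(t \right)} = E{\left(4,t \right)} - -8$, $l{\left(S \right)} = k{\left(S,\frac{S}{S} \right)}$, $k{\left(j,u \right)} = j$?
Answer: $\frac{3728}{29} \approx 128.55$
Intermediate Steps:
$E{\left(X,D \right)} = \frac{1}{2 + D}$
$l{\left(S \right)} = S$
$C{\left(t \right)} = 8 + \frac{1}{2 + t}$ ($C{\left(t \right)} = \frac{1}{2 + t} - -8 = \frac{1}{2 + t} + 8 = 8 + \frac{1}{2 + t}$)
$C{\left(27 \right)} l{\left(16 \right)} = \frac{17 + 8 \cdot 27}{2 + 27} \cdot 16 = \frac{17 + 216}{29} \cdot 16 = \frac{1}{29} \cdot 233 \cdot 16 = \frac{233}{29} \cdot 16 = \frac{3728}{29}$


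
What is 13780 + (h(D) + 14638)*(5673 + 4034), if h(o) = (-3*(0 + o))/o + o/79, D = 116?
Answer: 11225108287/79 ≈ 1.4209e+8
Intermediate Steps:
h(o) = -3 + o/79 (h(o) = (-3*o)/o + o*(1/79) = -3 + o/79)
13780 + (h(D) + 14638)*(5673 + 4034) = 13780 + ((-3 + (1/79)*116) + 14638)*(5673 + 4034) = 13780 + ((-3 + 116/79) + 14638)*9707 = 13780 + (-121/79 + 14638)*9707 = 13780 + (1156281/79)*9707 = 13780 + 11224019667/79 = 11225108287/79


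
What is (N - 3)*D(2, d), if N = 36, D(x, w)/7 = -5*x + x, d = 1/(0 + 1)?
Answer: -1848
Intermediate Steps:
d = 1 (d = 1/1 = 1)
D(x, w) = -28*x (D(x, w) = 7*(-5*x + x) = 7*(-4*x) = -28*x)
(N - 3)*D(2, d) = (36 - 3)*(-28*2) = 33*(-56) = -1848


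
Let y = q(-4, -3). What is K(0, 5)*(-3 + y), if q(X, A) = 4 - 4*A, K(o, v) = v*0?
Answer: 0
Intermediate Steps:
K(o, v) = 0
y = 16 (y = 4 - 4*(-3) = 4 + 12 = 16)
K(0, 5)*(-3 + y) = 0*(-3 + 16) = 0*13 = 0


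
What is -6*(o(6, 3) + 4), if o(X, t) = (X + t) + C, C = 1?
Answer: -84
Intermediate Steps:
o(X, t) = 1 + X + t (o(X, t) = (X + t) + 1 = 1 + X + t)
-6*(o(6, 3) + 4) = -6*((1 + 6 + 3) + 4) = -6*(10 + 4) = -6*14 = -84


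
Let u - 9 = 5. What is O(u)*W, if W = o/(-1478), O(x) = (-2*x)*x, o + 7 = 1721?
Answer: 335944/739 ≈ 454.59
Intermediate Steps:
o = 1714 (o = -7 + 1721 = 1714)
u = 14 (u = 9 + 5 = 14)
O(x) = -2*x²
W = -857/739 (W = 1714/(-1478) = 1714*(-1/1478) = -857/739 ≈ -1.1597)
O(u)*W = -2*14²*(-857/739) = -2*196*(-857/739) = -392*(-857/739) = 335944/739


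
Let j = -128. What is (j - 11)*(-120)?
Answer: 16680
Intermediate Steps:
(j - 11)*(-120) = (-128 - 11)*(-120) = -139*(-120) = 16680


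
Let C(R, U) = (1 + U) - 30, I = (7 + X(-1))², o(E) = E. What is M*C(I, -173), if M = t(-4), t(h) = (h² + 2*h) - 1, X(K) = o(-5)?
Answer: -1414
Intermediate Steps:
X(K) = -5
I = 4 (I = (7 - 5)² = 2² = 4)
C(R, U) = -29 + U
t(h) = -1 + h² + 2*h
M = 7 (M = -1 + (-4)² + 2*(-4) = -1 + 16 - 8 = 7)
M*C(I, -173) = 7*(-29 - 173) = 7*(-202) = -1414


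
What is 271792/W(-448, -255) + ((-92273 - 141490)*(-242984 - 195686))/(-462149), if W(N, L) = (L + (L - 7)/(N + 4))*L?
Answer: -492279137529200558/2218645636535 ≈ -2.2188e+5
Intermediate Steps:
W(N, L) = L*(L + (-7 + L)/(4 + N)) (W(N, L) = (L + (-7 + L)/(4 + N))*L = L*(L + (-7 + L)/(4 + N)))
271792/W(-448, -255) + ((-92273 - 141490)*(-242984 - 195686))/(-462149) = 271792/((-255*(-7 + 5*(-255) - 255*(-448))/(4 - 448))) + ((-92273 - 141490)*(-242984 - 195686))/(-462149) = 271792/((-255*(-7 - 1275 + 114240)/(-444))) - 233763*(-438670)*(-1/462149) = 271792/((-255*(-1/444)*112958)) + 102544815210*(-1/462149) = 271792/(4800715/74) - 102544815210/462149 = 271792*(74/4800715) - 102544815210/462149 = 20112608/4800715 - 102544815210/462149 = -492279137529200558/2218645636535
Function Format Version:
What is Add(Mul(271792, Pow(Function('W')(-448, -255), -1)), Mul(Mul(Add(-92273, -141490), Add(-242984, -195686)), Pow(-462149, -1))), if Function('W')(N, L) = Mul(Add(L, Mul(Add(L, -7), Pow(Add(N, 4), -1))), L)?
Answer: Rational(-492279137529200558, 2218645636535) ≈ -2.2188e+5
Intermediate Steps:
Function('W')(N, L) = Mul(L, Add(L, Mul(Pow(Add(4, N), -1), Add(-7, L)))) (Function('W')(N, L) = Mul(Add(L, Mul(Add(-7, L), Pow(Add(4, N), -1))), L) = Mul(Add(L, Mul(Pow(Add(4, N), -1), Add(-7, L))), L) = Mul(L, Add(L, Mul(Pow(Add(4, N), -1), Add(-7, L)))))
Add(Mul(271792, Pow(Function('W')(-448, -255), -1)), Mul(Mul(Add(-92273, -141490), Add(-242984, -195686)), Pow(-462149, -1))) = Add(Mul(271792, Pow(Mul(-255, Pow(Add(4, -448), -1), Add(-7, Mul(5, -255), Mul(-255, -448))), -1)), Mul(Mul(Add(-92273, -141490), Add(-242984, -195686)), Pow(-462149, -1))) = Add(Mul(271792, Pow(Mul(-255, Pow(-444, -1), Add(-7, -1275, 114240)), -1)), Mul(Mul(-233763, -438670), Rational(-1, 462149))) = Add(Mul(271792, Pow(Mul(-255, Rational(-1, 444), 112958), -1)), Mul(102544815210, Rational(-1, 462149))) = Add(Mul(271792, Pow(Rational(4800715, 74), -1)), Rational(-102544815210, 462149)) = Add(Mul(271792, Rational(74, 4800715)), Rational(-102544815210, 462149)) = Add(Rational(20112608, 4800715), Rational(-102544815210, 462149)) = Rational(-492279137529200558, 2218645636535)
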